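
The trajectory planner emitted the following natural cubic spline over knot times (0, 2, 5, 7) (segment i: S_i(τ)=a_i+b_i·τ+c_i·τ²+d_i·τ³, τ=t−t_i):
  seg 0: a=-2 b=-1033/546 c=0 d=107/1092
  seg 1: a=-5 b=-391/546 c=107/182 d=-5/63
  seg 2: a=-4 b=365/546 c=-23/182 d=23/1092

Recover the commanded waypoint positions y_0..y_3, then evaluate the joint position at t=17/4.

y_0=-2 y_1=-5 y_2=-4 y_3=-3
S(17/4) = -26435/5824

y_0 = S_0(0) = a_0 = -2
y_1 = S_1(0) = a_1 = -5
y_2 = S_2(0) = a_2 = -4
y_3 = S_2(2) = -3
t_q=17/4 is in segment 1 (τ=9/4); S_1(τ)=-26435/5824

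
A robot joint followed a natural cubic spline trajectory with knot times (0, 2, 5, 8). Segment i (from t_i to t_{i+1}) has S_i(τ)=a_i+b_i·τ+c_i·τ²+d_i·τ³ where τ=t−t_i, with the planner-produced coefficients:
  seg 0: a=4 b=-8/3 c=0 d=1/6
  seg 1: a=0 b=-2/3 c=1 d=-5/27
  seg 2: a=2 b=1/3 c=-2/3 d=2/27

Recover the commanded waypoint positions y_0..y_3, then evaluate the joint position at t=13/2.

y_0 = S_0(0) = a_0 = 4
y_1 = S_1(0) = a_1 = 0
y_2 = S_2(0) = a_2 = 2
y_3 = S_2(3) = -1
t_q=13/2 is in segment 2 (τ=3/2); S_2(τ)=5/4

y_0=4 y_1=0 y_2=2 y_3=-1
S(13/2) = 5/4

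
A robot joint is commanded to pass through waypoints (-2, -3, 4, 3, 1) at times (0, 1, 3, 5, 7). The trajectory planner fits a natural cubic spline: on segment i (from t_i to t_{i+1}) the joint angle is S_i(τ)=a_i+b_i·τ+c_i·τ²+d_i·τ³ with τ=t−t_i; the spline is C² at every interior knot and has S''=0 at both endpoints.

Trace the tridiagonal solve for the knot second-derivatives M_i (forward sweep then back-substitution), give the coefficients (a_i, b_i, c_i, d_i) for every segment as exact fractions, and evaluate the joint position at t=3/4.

Δ: Δ0=-1, Δ1=7/2, Δ2=-1/2, Δ3=-1
row 1: diag=6, rhs=27; c'=1/3, d'=9/2
row 2: denom=8−2·1/3=22/3; d'=(-24−2·9/2)/(22/3)=-9/2
row 3: denom=8−2·3/11=82/11; d'=(-3−2·-9/2)/(82/11)=33/41
back: M3=33/41
back: M2=-9/2−3/11·33/41=-387/82
back: M1=9/2−1/3·-387/82=249/41
M: M0=0, M1=249/41, M2=-387/82, M3=33/41, M4=0
seg 0: a=-2, c=M0/2=0, d=(M1−M0)/(6·1)=83/82, b=Δ0−h0·(2M0+M1)/6=-165/82
seg 1: a=-3, c=M1/2=249/82, d=(M2−M1)/(6·2)=-295/328, b=Δ1−h1·(2M1+M2)/6=42/41
seg 2: a=4, c=M2/2=-387/164, d=(M3−M2)/(6·2)=151/328, b=Δ2−h2·(2M2+M3)/6=195/82
seg 3: a=3, c=M3/2=33/82, d=(M4−M3)/(6·2)=-11/164, b=Δ3−h3·(2M3+M4)/6=-63/41
t_q=3/4 → seg 0, τ=3/4; S=-2+-165/82·τ+0·τ²+83/82·τ³=-16175/5248

  seg 0: a=-2 b=-165/82 c=0 d=83/82
  seg 1: a=-3 b=42/41 c=249/82 d=-295/328
  seg 2: a=4 b=195/82 c=-387/164 d=151/328
  seg 3: a=3 b=-63/41 c=33/82 d=-11/164
S(3/4) = -16175/5248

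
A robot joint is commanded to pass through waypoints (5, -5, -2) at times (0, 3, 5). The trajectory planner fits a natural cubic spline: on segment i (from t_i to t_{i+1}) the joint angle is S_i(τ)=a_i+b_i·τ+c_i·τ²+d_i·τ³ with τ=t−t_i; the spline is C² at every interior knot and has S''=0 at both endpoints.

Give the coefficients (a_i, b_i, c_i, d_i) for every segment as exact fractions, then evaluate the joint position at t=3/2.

Δ: Δ0=-10/3, Δ1=3/2
row 1: diag=10, rhs=29; c'=1/5, d'=29/10
back: M1=29/10
M: M0=0, M1=29/10, M2=0
seg 0: a=5, c=M0/2=0, d=(M1−M0)/(6·3)=29/180, b=Δ0−h0·(2M0+M1)/6=-287/60
seg 1: a=-5, c=M1/2=29/20, d=(M2−M1)/(6·2)=-29/120, b=Δ1−h1·(2M1+M2)/6=-13/30
t_q=3/2 → seg 0, τ=3/2; S=5+-287/60·τ+0·τ²+29/180·τ³=-261/160

  seg 0: a=5 b=-287/60 c=0 d=29/180
  seg 1: a=-5 b=-13/30 c=29/20 d=-29/120
S(3/2) = -261/160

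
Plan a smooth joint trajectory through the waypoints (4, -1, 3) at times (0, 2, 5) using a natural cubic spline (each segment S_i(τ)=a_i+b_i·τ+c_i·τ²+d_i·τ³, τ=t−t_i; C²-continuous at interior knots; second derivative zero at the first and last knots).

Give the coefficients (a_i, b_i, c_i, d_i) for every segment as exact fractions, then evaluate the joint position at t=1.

Δ: Δ0=-5/2, Δ1=4/3
row 1: diag=10, rhs=23; c'=3/10, d'=23/10
back: M1=23/10
M: M0=0, M1=23/10, M2=0
seg 0: a=4, c=M0/2=0, d=(M1−M0)/(6·2)=23/120, b=Δ0−h0·(2M0+M1)/6=-49/15
seg 1: a=-1, c=M1/2=23/20, d=(M2−M1)/(6·3)=-23/180, b=Δ1−h1·(2M1+M2)/6=-29/30
t_q=1 → seg 0, τ=1; S=4+-49/15·τ+0·τ²+23/120·τ³=37/40

  seg 0: a=4 b=-49/15 c=0 d=23/120
  seg 1: a=-1 b=-29/30 c=23/20 d=-23/180
S(1) = 37/40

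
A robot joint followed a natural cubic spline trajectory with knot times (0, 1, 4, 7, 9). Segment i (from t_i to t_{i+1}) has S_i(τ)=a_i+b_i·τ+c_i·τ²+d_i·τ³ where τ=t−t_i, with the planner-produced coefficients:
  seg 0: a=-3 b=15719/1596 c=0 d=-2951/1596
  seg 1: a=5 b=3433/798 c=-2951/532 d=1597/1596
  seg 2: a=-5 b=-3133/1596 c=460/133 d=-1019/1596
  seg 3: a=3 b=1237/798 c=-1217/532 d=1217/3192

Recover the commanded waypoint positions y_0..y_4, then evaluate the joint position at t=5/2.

y_0 = S_0(0) = a_0 = -3
y_1 = S_1(0) = a_1 = 5
y_2 = S_2(0) = a_2 = -5
y_3 = S_3(0) = a_3 = 3
y_4 = S_3(2) = 0
t_q=5/2 is in segment 1 (τ=3/2); S_1(τ)=9999/4256

y_0=-3 y_1=5 y_2=-5 y_3=3 y_4=0
S(5/2) = 9999/4256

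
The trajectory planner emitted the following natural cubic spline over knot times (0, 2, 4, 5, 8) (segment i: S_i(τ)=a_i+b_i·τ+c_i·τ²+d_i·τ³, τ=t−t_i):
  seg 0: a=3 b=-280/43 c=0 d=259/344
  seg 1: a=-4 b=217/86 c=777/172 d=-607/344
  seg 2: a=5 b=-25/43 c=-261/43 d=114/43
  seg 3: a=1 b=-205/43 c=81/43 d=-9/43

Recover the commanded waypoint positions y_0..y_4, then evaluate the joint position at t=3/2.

y_0 = S_0(0) = a_0 = 3
y_1 = S_1(0) = a_1 = -4
y_2 = S_2(0) = a_2 = 5
y_3 = S_3(0) = a_3 = 1
y_4 = S_3(3) = -2
t_q=3/2 is in segment 0 (τ=3/2); S_0(τ)=-11631/2752

y_0=3 y_1=-4 y_2=5 y_3=1 y_4=-2
S(3/2) = -11631/2752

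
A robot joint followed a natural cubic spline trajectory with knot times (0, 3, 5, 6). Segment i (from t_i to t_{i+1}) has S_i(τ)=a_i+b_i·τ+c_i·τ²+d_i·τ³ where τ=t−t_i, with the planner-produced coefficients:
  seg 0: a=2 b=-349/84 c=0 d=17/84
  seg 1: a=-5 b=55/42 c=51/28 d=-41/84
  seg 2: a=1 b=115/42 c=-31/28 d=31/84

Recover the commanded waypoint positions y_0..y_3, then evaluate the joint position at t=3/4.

y_0 = S_0(0) = a_0 = 2
y_1 = S_1(0) = a_1 = -5
y_2 = S_2(0) = a_2 = 1
y_3 = S_2(1) = 3
t_q=3/4 is in segment 0 (τ=3/4); S_0(τ)=-1847/1792

y_0=2 y_1=-5 y_2=1 y_3=3
S(3/4) = -1847/1792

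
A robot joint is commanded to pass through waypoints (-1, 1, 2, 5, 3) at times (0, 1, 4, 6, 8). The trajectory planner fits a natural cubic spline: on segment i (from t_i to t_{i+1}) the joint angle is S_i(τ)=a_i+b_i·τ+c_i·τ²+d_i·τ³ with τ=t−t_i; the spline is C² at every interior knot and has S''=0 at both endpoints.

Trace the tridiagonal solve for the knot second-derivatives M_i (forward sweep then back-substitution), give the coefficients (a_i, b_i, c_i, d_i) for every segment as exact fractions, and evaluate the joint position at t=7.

Δ: Δ0=2, Δ1=1/3, Δ2=3/2, Δ3=-1
row 1: diag=8, rhs=-10; c'=3/8, d'=-5/4
row 2: denom=10−3·3/8=71/8; d'=(7−3·-5/4)/(71/8)=86/71
row 3: denom=8−2·16/71=536/71; d'=(-15−2·86/71)/(536/71)=-1237/536
back: M3=-1237/536
back: M2=86/71−16/71·-1237/536=116/67
back: M1=-5/4−3/8·116/67=-509/268
M: M0=0, M1=-509/268, M2=116/67, M3=-1237/536, M4=0
seg 0: a=-1, c=M0/2=0, d=(M1−M0)/(6·1)=-509/1608, b=Δ0−h0·(2M0+M1)/6=3725/1608
seg 1: a=1, c=M1/2=-509/536, d=(M2−M1)/(6·3)=973/4824, b=Δ1−h1·(2M1+M2)/6=1099/804
seg 2: a=2, c=M2/2=58/67, d=(M3−M2)/(6·2)=-2165/6432, b=Δ2−h2·(2M2+M3)/6=1793/1608
seg 3: a=5, c=M3/2=-1237/1072, d=(M4−M3)/(6·2)=1237/6432, b=Δ3−h3·(2M3+M4)/6=433/804
t_q=7 → seg 3, τ=1; S=5+433/804·τ+-1237/1072·τ²+1237/6432·τ³=9813/2144

  seg 0: a=-1 b=3725/1608 c=0 d=-509/1608
  seg 1: a=1 b=1099/804 c=-509/536 d=973/4824
  seg 2: a=2 b=1793/1608 c=58/67 d=-2165/6432
  seg 3: a=5 b=433/804 c=-1237/1072 d=1237/6432
S(7) = 9813/2144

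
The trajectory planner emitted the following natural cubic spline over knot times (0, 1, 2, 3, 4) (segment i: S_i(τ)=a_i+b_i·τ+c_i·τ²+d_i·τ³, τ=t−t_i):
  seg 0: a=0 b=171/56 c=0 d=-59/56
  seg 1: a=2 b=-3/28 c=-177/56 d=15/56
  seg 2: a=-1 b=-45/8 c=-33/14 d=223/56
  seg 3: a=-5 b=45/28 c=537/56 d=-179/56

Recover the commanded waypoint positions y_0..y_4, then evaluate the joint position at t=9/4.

y_0=0 y_1=2 y_2=-1 y_3=-5 y_4=3
S(9/4) = -8929/3584

y_0 = S_0(0) = a_0 = 0
y_1 = S_1(0) = a_1 = 2
y_2 = S_2(0) = a_2 = -1
y_3 = S_3(0) = a_3 = -5
y_4 = S_3(1) = 3
t_q=9/4 is in segment 2 (τ=1/4); S_2(τ)=-8929/3584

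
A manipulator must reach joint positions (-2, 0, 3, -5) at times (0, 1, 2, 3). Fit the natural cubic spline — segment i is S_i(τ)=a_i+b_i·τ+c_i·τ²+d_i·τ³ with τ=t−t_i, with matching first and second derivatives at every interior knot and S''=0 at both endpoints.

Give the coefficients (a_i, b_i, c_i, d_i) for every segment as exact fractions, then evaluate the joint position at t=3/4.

  seg 0: a=-2 b=1 c=0 d=1
  seg 1: a=0 b=4 c=3 d=-4
  seg 2: a=3 b=-2 c=-9 d=3
S(3/4) = -53/64

Δ: Δ0=2, Δ1=3, Δ2=-8
row 1: diag=4, rhs=6; c'=1/4, d'=3/2
row 2: denom=4−1·1/4=15/4; d'=(-66−1·3/2)/(15/4)=-18
back: M2=-18
back: M1=3/2−1/4·-18=6
M: M0=0, M1=6, M2=-18, M3=0
seg 0: a=-2, c=M0/2=0, d=(M1−M0)/(6·1)=1, b=Δ0−h0·(2M0+M1)/6=1
seg 1: a=0, c=M1/2=3, d=(M2−M1)/(6·1)=-4, b=Δ1−h1·(2M1+M2)/6=4
seg 2: a=3, c=M2/2=-9, d=(M3−M2)/(6·1)=3, b=Δ2−h2·(2M2+M3)/6=-2
t_q=3/4 → seg 0, τ=3/4; S=-2+1·τ+0·τ²+1·τ³=-53/64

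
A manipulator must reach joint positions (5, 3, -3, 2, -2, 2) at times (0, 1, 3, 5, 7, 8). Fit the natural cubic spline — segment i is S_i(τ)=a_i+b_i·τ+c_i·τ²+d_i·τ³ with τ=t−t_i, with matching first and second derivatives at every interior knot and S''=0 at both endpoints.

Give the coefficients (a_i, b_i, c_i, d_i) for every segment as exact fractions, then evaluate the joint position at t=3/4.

  seg 0: a=5 b=-327/224 c=0 d=-121/224
  seg 1: a=3 b=-345/112 c=-363/224 d=93/112
  seg 2: a=-3 b=45/112 c=753/224 d=-37/32
  seg 3: a=2 b=-3/112 c=-801/224 d=145/112
  seg 4: a=-2 b=135/112 c=939/224 d=-313/224
S(3/4) = 7531/2048

Δ: Δ0=-2, Δ1=-3, Δ2=5/2, Δ3=-2, Δ4=4
row 1: diag=6, rhs=-6; c'=1/3, d'=-1
row 2: denom=8−2·1/3=22/3; d'=(33−2·-1)/(22/3)=105/22
row 3: denom=8−2·3/11=82/11; d'=(-27−2·105/22)/(82/11)=-201/41
row 4: denom=6−2·11/41=224/41; d'=(36−2·-201/41)/(224/41)=939/112
back: M4=939/112
back: M3=-201/41−11/41·939/112=-801/112
back: M2=105/22−3/11·-801/112=753/112
back: M1=-1−1/3·753/112=-363/112
M: M0=0, M1=-363/112, M2=753/112, M3=-801/112, M4=939/112, M5=0
seg 0: a=5, c=M0/2=0, d=(M1−M0)/(6·1)=-121/224, b=Δ0−h0·(2M0+M1)/6=-327/224
seg 1: a=3, c=M1/2=-363/224, d=(M2−M1)/(6·2)=93/112, b=Δ1−h1·(2M1+M2)/6=-345/112
seg 2: a=-3, c=M2/2=753/224, d=(M3−M2)/(6·2)=-37/32, b=Δ2−h2·(2M2+M3)/6=45/112
seg 3: a=2, c=M3/2=-801/224, d=(M4−M3)/(6·2)=145/112, b=Δ3−h3·(2M3+M4)/6=-3/112
seg 4: a=-2, c=M4/2=939/224, d=(M5−M4)/(6·1)=-313/224, b=Δ4−h4·(2M4+M5)/6=135/112
t_q=3/4 → seg 0, τ=3/4; S=5+-327/224·τ+0·τ²+-121/224·τ³=7531/2048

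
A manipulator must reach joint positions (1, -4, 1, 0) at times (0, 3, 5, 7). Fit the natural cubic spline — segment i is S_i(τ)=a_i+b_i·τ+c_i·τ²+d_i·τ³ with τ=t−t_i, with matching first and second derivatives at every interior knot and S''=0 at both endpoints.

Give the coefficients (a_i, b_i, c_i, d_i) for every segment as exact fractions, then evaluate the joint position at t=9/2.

Δ: Δ0=-5/3, Δ1=5/2, Δ2=-1/2
row 1: diag=10, rhs=25; c'=1/5, d'=5/2
row 2: denom=8−2·1/5=38/5; d'=(-18−2·5/2)/(38/5)=-115/38
back: M2=-115/38
back: M1=5/2−1/5·-115/38=59/19
M: M0=0, M1=59/19, M2=-115/38, M3=0
seg 0: a=1, c=M0/2=0, d=(M1−M0)/(6·3)=59/342, b=Δ0−h0·(2M0+M1)/6=-367/114
seg 1: a=-4, c=M1/2=59/38, d=(M2−M1)/(6·2)=-233/456, b=Δ1−h1·(2M1+M2)/6=82/57
seg 2: a=1, c=M2/2=-115/76, d=(M3−M2)/(6·2)=115/456, b=Δ2−h2·(2M2+M3)/6=173/114
t_q=9/2 → seg 1, τ=3/2; S=-4+82/57·τ+59/38·τ²+-233/456·τ³=-89/1216

  seg 0: a=1 b=-367/114 c=0 d=59/342
  seg 1: a=-4 b=82/57 c=59/38 d=-233/456
  seg 2: a=1 b=173/114 c=-115/76 d=115/456
S(9/2) = -89/1216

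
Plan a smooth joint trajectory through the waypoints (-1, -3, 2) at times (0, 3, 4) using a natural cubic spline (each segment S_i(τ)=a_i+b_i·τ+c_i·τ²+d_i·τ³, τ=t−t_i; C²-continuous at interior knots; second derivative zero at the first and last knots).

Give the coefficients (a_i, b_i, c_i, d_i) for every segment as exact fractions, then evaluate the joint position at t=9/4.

  seg 0: a=-1 b=-67/24 c=0 d=17/72
  seg 1: a=-3 b=43/12 c=17/8 d=-17/24
S(9/4) = -2351/512

Δ: Δ0=-2/3, Δ1=5
row 1: diag=8, rhs=34; c'=1/8, d'=17/4
back: M1=17/4
M: M0=0, M1=17/4, M2=0
seg 0: a=-1, c=M0/2=0, d=(M1−M0)/(6·3)=17/72, b=Δ0−h0·(2M0+M1)/6=-67/24
seg 1: a=-3, c=M1/2=17/8, d=(M2−M1)/(6·1)=-17/24, b=Δ1−h1·(2M1+M2)/6=43/12
t_q=9/4 → seg 0, τ=9/4; S=-1+-67/24·τ+0·τ²+17/72·τ³=-2351/512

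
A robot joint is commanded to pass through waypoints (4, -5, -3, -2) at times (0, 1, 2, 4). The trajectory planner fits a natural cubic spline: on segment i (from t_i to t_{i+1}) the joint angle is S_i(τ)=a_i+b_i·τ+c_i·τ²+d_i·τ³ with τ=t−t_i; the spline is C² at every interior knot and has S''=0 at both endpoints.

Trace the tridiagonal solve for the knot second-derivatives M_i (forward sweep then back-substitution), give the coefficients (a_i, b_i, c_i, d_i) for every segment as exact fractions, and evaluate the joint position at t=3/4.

Δ: Δ0=-9, Δ1=2, Δ2=1/2
row 1: diag=4, rhs=66; c'=1/4, d'=33/2
row 2: denom=6−1·1/4=23/4; d'=(-9−1·33/2)/(23/4)=-102/23
back: M2=-102/23
back: M1=33/2−1/4·-102/23=405/23
M: M0=0, M1=405/23, M2=-102/23, M3=0
seg 0: a=4, c=M0/2=0, d=(M1−M0)/(6·1)=135/46, b=Δ0−h0·(2M0+M1)/6=-549/46
seg 1: a=-5, c=M1/2=405/46, d=(M2−M1)/(6·1)=-169/46, b=Δ1−h1·(2M1+M2)/6=-72/23
seg 2: a=-3, c=M2/2=-51/23, d=(M3−M2)/(6·2)=17/46, b=Δ2−h2·(2M2+M3)/6=159/46
t_q=3/4 → seg 0, τ=3/4; S=4+-549/46·τ+0·τ²+135/46·τ³=-10931/2944

  seg 0: a=4 b=-549/46 c=0 d=135/46
  seg 1: a=-5 b=-72/23 c=405/46 d=-169/46
  seg 2: a=-3 b=159/46 c=-51/23 d=17/46
S(3/4) = -10931/2944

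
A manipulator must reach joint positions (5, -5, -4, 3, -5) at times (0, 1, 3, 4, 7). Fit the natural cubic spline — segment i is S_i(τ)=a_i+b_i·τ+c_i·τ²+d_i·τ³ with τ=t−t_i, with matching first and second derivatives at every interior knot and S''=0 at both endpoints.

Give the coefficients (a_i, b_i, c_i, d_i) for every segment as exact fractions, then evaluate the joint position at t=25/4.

Δ: Δ0=-10, Δ1=1/2, Δ2=7, Δ3=-8/3
row 1: diag=6, rhs=63; c'=1/3, d'=21/2
row 2: denom=6−2·1/3=16/3; d'=(39−2·21/2)/(16/3)=27/8
row 3: denom=8−1·3/16=125/16; d'=(-58−1·27/8)/(125/16)=-982/125
back: M3=-982/125
back: M2=27/8−3/16·-982/125=606/125
back: M1=21/2−1/3·606/125=2221/250
M: M0=0, M1=2221/250, M2=606/125, M3=-982/125, M4=0
seg 0: a=5, c=M0/2=0, d=(M1−M0)/(6·1)=2221/1500, b=Δ0−h0·(2M0+M1)/6=-17221/1500
seg 1: a=-5, c=M1/2=2221/500, d=(M2−M1)/(6·2)=-1009/3000, b=Δ1−h1·(2M1+M2)/6=-5279/750
seg 2: a=-4, c=M2/2=303/125, d=(M3−M2)/(6·1)=-794/375, b=Δ2−h2·(2M2+M3)/6=502/75
seg 3: a=3, c=M3/2=-491/125, d=(M4−M3)/(6·3)=491/1125, b=Δ3−h3·(2M3+M4)/6=1946/375
t_q=25/4 → seg 3, τ=9/4; S=3+1946/375·τ+-491/125·τ²+491/1125·τ³=-381/1600

  seg 0: a=5 b=-17221/1500 c=0 d=2221/1500
  seg 1: a=-5 b=-5279/750 c=2221/500 d=-1009/3000
  seg 2: a=-4 b=502/75 c=303/125 d=-794/375
  seg 3: a=3 b=1946/375 c=-491/125 d=491/1125
S(25/4) = -381/1600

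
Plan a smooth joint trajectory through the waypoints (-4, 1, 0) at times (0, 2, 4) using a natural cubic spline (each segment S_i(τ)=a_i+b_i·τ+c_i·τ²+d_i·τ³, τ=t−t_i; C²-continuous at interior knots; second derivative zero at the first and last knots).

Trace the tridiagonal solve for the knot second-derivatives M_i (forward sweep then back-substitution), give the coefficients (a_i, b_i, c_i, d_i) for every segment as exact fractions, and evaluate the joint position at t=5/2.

  seg 0: a=-4 b=13/4 c=0 d=-3/16
  seg 1: a=1 b=1 c=-9/8 d=3/16
S(5/2) = 159/128

Δ: Δ0=5/2, Δ1=-1/2
row 1: diag=8, rhs=-18; c'=1/4, d'=-9/4
back: M1=-9/4
M: M0=0, M1=-9/4, M2=0
seg 0: a=-4, c=M0/2=0, d=(M1−M0)/(6·2)=-3/16, b=Δ0−h0·(2M0+M1)/6=13/4
seg 1: a=1, c=M1/2=-9/8, d=(M2−M1)/(6·2)=3/16, b=Δ1−h1·(2M1+M2)/6=1
t_q=5/2 → seg 1, τ=1/2; S=1+1·τ+-9/8·τ²+3/16·τ³=159/128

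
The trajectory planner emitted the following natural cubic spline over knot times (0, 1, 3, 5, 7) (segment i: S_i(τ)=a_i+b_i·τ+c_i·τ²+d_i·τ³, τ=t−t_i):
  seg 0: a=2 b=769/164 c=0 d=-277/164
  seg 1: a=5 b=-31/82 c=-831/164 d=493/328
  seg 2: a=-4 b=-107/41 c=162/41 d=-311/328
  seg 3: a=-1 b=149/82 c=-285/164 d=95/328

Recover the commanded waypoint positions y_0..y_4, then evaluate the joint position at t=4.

y_0 = S_0(0) = a_0 = 2
y_1 = S_1(0) = a_1 = 5
y_2 = S_2(0) = a_2 = -4
y_3 = S_3(0) = a_3 = -1
y_4 = S_3(2) = -2
t_q=4 is in segment 2 (τ=1); S_2(τ)=-1183/328

y_0=2 y_1=5 y_2=-4 y_3=-1 y_4=-2
S(4) = -1183/328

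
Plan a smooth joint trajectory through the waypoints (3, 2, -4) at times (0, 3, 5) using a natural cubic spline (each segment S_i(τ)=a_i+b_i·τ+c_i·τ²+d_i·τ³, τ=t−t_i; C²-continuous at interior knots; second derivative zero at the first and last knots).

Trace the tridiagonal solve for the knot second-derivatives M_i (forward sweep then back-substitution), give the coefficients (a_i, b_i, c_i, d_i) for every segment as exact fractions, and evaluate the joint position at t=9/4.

  seg 0: a=3 b=7/15 c=0 d=-4/45
  seg 1: a=2 b=-29/15 c=-4/5 d=2/15
S(9/4) = 243/80

Δ: Δ0=-1/3, Δ1=-3
row 1: diag=10, rhs=-16; c'=1/5, d'=-8/5
back: M1=-8/5
M: M0=0, M1=-8/5, M2=0
seg 0: a=3, c=M0/2=0, d=(M1−M0)/(6·3)=-4/45, b=Δ0−h0·(2M0+M1)/6=7/15
seg 1: a=2, c=M1/2=-4/5, d=(M2−M1)/(6·2)=2/15, b=Δ1−h1·(2M1+M2)/6=-29/15
t_q=9/4 → seg 0, τ=9/4; S=3+7/15·τ+0·τ²+-4/45·τ³=243/80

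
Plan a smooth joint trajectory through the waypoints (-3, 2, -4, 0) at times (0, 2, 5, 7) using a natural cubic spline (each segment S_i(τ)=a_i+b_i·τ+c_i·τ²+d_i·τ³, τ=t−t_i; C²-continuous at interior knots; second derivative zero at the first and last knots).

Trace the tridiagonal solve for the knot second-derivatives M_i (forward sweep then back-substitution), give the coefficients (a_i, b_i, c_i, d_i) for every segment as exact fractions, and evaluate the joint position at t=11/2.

  seg 0: a=-3 b=683/182 c=0 d=-57/182
  seg 1: a=2 b=-1/182 c=-171/91 d=17/42
  seg 2: a=-4 b=-32/91 c=321/182 d=-107/364
S(11/2) = -1569/416

Δ: Δ0=5/2, Δ1=-2, Δ2=2
row 1: diag=10, rhs=-27; c'=3/10, d'=-27/10
row 2: denom=10−3·3/10=91/10; d'=(24−3·-27/10)/(91/10)=321/91
back: M2=321/91
back: M1=-27/10−3/10·321/91=-342/91
M: M0=0, M1=-342/91, M2=321/91, M3=0
seg 0: a=-3, c=M0/2=0, d=(M1−M0)/(6·2)=-57/182, b=Δ0−h0·(2M0+M1)/6=683/182
seg 1: a=2, c=M1/2=-171/91, d=(M2−M1)/(6·3)=17/42, b=Δ1−h1·(2M1+M2)/6=-1/182
seg 2: a=-4, c=M2/2=321/182, d=(M3−M2)/(6·2)=-107/364, b=Δ2−h2·(2M2+M3)/6=-32/91
t_q=11/2 → seg 2, τ=1/2; S=-4+-32/91·τ+321/182·τ²+-107/364·τ³=-1569/416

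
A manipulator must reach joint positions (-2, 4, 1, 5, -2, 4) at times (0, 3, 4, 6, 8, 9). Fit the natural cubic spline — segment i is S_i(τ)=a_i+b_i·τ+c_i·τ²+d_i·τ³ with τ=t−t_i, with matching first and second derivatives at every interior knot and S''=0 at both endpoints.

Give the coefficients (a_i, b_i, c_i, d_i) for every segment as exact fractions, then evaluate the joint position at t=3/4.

Δ: Δ0=2, Δ1=-3, Δ2=2, Δ3=-7/2, Δ4=6
row 1: diag=8, rhs=-30; c'=1/8, d'=-15/4
row 2: denom=6−1·1/8=47/8; d'=(30−1·-15/4)/(47/8)=270/47
row 3: denom=8−2·16/47=344/47; d'=(-33−2·270/47)/(344/47)=-2091/344
row 4: denom=6−2·47/172=469/86; d'=(57−2·-2091/344)/(469/86)=11895/938
back: M4=11895/938
back: M3=-2091/344−47/172·11895/938=-4476/469
back: M2=270/47−16/47·-4476/469=4218/469
back: M1=-15/4−1/8·4218/469=-2286/469
M: M0=0, M1=-2286/469, M2=4218/469, M3=-4476/469, M4=11895/938, M5=0
seg 0: a=-2, c=M0/2=0, d=(M1−M0)/(6·3)=-127/469, b=Δ0−h0·(2M0+M1)/6=2081/469
seg 1: a=4, c=M1/2=-1143/469, d=(M2−M1)/(6·1)=1084/469, b=Δ1−h1·(2M1+M2)/6=-1348/469
seg 2: a=1, c=M2/2=2109/469, d=(M3−M2)/(6·2)=-207/134, b=Δ2−h2·(2M2+M3)/6=-382/469
seg 3: a=5, c=M3/2=-2238/469, d=(M4−M3)/(6·2)=6949/3752, b=Δ3−h3·(2M3+M4)/6=-640/469
seg 4: a=-2, c=M4/2=11895/1876, d=(M5−M4)/(6·1)=-3965/1876, b=Δ4−h4·(2M4+M5)/6=1663/938
t_q=3/4 → seg 0, τ=3/4; S=-2+2081/469·τ+0·τ²+-127/469·τ³=36427/30016

  seg 0: a=-2 b=2081/469 c=0 d=-127/469
  seg 1: a=4 b=-1348/469 c=-1143/469 d=1084/469
  seg 2: a=1 b=-382/469 c=2109/469 d=-207/134
  seg 3: a=5 b=-640/469 c=-2238/469 d=6949/3752
  seg 4: a=-2 b=1663/938 c=11895/1876 d=-3965/1876
S(3/4) = 36427/30016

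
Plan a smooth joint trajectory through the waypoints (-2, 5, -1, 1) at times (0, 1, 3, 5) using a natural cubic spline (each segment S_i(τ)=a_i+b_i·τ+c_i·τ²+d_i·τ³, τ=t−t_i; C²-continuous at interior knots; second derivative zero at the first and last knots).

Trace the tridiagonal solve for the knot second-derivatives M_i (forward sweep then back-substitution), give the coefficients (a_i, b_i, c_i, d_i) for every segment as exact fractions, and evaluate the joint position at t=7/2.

  seg 0: a=-2 b=9 c=0 d=-2
  seg 1: a=5 b=3 c=-6 d=3/2
  seg 2: a=-1 b=-3 c=3 d=-1/2
S(7/2) = -29/16

Δ: Δ0=7, Δ1=-3, Δ2=1
row 1: diag=6, rhs=-60; c'=1/3, d'=-10
row 2: denom=8−2·1/3=22/3; d'=(24−2·-10)/(22/3)=6
back: M2=6
back: M1=-10−1/3·6=-12
M: M0=0, M1=-12, M2=6, M3=0
seg 0: a=-2, c=M0/2=0, d=(M1−M0)/(6·1)=-2, b=Δ0−h0·(2M0+M1)/6=9
seg 1: a=5, c=M1/2=-6, d=(M2−M1)/(6·2)=3/2, b=Δ1−h1·(2M1+M2)/6=3
seg 2: a=-1, c=M2/2=3, d=(M3−M2)/(6·2)=-1/2, b=Δ2−h2·(2M2+M3)/6=-3
t_q=7/2 → seg 2, τ=1/2; S=-1+-3·τ+3·τ²+-1/2·τ³=-29/16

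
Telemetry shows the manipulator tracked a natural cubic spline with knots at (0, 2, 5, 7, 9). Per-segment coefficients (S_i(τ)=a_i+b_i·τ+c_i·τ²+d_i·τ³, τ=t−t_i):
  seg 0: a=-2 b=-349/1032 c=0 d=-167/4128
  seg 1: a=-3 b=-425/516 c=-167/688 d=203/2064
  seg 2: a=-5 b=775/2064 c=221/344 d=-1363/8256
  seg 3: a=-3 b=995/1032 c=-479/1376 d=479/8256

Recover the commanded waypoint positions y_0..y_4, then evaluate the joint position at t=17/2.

y_0=-2 y_1=-3 y_2=-5 y_3=-3 y_4=-2
S(17/2) = -47141/22016

y_0 = S_0(0) = a_0 = -2
y_1 = S_1(0) = a_1 = -3
y_2 = S_2(0) = a_2 = -5
y_3 = S_3(0) = a_3 = -3
y_4 = S_3(2) = -2
t_q=17/2 is in segment 3 (τ=3/2); S_3(τ)=-47141/22016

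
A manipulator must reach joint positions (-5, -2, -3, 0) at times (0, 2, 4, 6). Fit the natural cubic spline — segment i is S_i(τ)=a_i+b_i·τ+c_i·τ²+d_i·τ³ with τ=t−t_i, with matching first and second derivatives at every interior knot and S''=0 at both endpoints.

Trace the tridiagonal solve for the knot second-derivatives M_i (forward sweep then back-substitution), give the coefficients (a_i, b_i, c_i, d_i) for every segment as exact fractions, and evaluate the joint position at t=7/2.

Δ: Δ0=3/2, Δ1=-1/2, Δ2=3/2
row 1: diag=8, rhs=-12; c'=1/4, d'=-3/2
row 2: denom=8−2·1/4=15/2; d'=(12−2·-3/2)/(15/2)=2
back: M2=2
back: M1=-3/2−1/4·2=-2
M: M0=0, M1=-2, M2=2, M3=0
seg 0: a=-5, c=M0/2=0, d=(M1−M0)/(6·2)=-1/6, b=Δ0−h0·(2M0+M1)/6=13/6
seg 1: a=-2, c=M1/2=-1, d=(M2−M1)/(6·2)=1/3, b=Δ1−h1·(2M1+M2)/6=1/6
seg 2: a=-3, c=M2/2=1, d=(M3−M2)/(6·2)=-1/6, b=Δ2−h2·(2M2+M3)/6=1/6
t_q=7/2 → seg 1, τ=3/2; S=-2+1/6·τ+-1·τ²+1/3·τ³=-23/8

  seg 0: a=-5 b=13/6 c=0 d=-1/6
  seg 1: a=-2 b=1/6 c=-1 d=1/3
  seg 2: a=-3 b=1/6 c=1 d=-1/6
S(7/2) = -23/8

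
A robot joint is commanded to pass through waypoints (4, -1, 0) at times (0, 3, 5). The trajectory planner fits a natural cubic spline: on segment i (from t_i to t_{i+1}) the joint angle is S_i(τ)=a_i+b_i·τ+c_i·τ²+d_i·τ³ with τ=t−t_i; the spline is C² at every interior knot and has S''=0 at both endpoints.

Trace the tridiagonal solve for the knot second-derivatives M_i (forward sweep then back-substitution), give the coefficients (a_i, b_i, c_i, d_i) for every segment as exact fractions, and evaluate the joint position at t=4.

  seg 0: a=4 b=-139/60 c=0 d=13/180
  seg 1: a=-1 b=-11/30 c=13/20 d=-13/120
S(4) = -33/40

Δ: Δ0=-5/3, Δ1=1/2
row 1: diag=10, rhs=13; c'=1/5, d'=13/10
back: M1=13/10
M: M0=0, M1=13/10, M2=0
seg 0: a=4, c=M0/2=0, d=(M1−M0)/(6·3)=13/180, b=Δ0−h0·(2M0+M1)/6=-139/60
seg 1: a=-1, c=M1/2=13/20, d=(M2−M1)/(6·2)=-13/120, b=Δ1−h1·(2M1+M2)/6=-11/30
t_q=4 → seg 1, τ=1; S=-1+-11/30·τ+13/20·τ²+-13/120·τ³=-33/40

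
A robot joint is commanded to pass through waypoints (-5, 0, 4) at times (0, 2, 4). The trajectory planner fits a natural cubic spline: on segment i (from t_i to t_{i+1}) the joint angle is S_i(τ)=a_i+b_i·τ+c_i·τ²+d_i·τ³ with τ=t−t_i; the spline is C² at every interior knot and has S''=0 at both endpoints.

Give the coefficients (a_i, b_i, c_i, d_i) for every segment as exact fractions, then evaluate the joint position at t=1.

  seg 0: a=-5 b=21/8 c=0 d=-1/32
  seg 1: a=0 b=9/4 c=-3/16 d=1/32
S(1) = -77/32

Δ: Δ0=5/2, Δ1=2
row 1: diag=8, rhs=-3; c'=1/4, d'=-3/8
back: M1=-3/8
M: M0=0, M1=-3/8, M2=0
seg 0: a=-5, c=M0/2=0, d=(M1−M0)/(6·2)=-1/32, b=Δ0−h0·(2M0+M1)/6=21/8
seg 1: a=0, c=M1/2=-3/16, d=(M2−M1)/(6·2)=1/32, b=Δ1−h1·(2M1+M2)/6=9/4
t_q=1 → seg 0, τ=1; S=-5+21/8·τ+0·τ²+-1/32·τ³=-77/32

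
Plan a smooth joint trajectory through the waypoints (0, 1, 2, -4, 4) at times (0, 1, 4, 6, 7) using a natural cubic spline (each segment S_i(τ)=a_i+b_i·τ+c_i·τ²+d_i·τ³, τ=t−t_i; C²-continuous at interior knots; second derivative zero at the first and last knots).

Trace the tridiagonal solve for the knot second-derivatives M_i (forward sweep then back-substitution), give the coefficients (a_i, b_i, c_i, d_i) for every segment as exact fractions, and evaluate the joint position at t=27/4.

Δ: Δ0=1, Δ1=1/3, Δ2=-3, Δ3=8
row 1: diag=8, rhs=-4; c'=3/8, d'=-1/2
row 2: denom=10−3·3/8=71/8; d'=(-20−3·-1/2)/(71/8)=-148/71
row 3: denom=6−2·16/71=394/71; d'=(66−2·-148/71)/(394/71)=2491/197
back: M3=2491/197
back: M2=-148/71−16/71·2491/197=-972/197
back: M1=-1/2−3/8·-972/197=266/197
M: M0=0, M1=266/197, M2=-972/197, M3=2491/197, M4=0
seg 0: a=0, c=M0/2=0, d=(M1−M0)/(6·1)=133/591, b=Δ0−h0·(2M0+M1)/6=458/591
seg 1: a=1, c=M1/2=133/197, d=(M2−M1)/(6·3)=-619/1773, b=Δ1−h1·(2M1+M2)/6=857/591
seg 2: a=2, c=M2/2=-486/197, d=(M3−M2)/(6·2)=3463/2364, b=Δ2−h2·(2M2+M3)/6=-2320/591
seg 3: a=-4, c=M3/2=2491/394, d=(M4−M3)/(6·1)=-2491/1182, b=Δ3−h3·(2M3+M4)/6=2237/591
t_q=27/4 → seg 3, τ=3/4; S=-4+2237/591·τ+2491/394·τ²+-2491/1182·τ³=37977/25216

  seg 0: a=0 b=458/591 c=0 d=133/591
  seg 1: a=1 b=857/591 c=133/197 d=-619/1773
  seg 2: a=2 b=-2320/591 c=-486/197 d=3463/2364
  seg 3: a=-4 b=2237/591 c=2491/394 d=-2491/1182
S(27/4) = 37977/25216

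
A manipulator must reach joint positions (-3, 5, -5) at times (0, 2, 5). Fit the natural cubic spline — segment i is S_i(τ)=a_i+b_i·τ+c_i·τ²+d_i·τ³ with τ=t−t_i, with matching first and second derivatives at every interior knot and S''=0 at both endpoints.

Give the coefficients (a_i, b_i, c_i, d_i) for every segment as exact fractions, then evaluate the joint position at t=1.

Δ: Δ0=4, Δ1=-10/3
row 1: diag=10, rhs=-44; c'=3/10, d'=-22/5
back: M1=-22/5
M: M0=0, M1=-22/5, M2=0
seg 0: a=-3, c=M0/2=0, d=(M1−M0)/(6·2)=-11/30, b=Δ0−h0·(2M0+M1)/6=82/15
seg 1: a=5, c=M1/2=-11/5, d=(M2−M1)/(6·3)=11/45, b=Δ1−h1·(2M1+M2)/6=16/15
t_q=1 → seg 0, τ=1; S=-3+82/15·τ+0·τ²+-11/30·τ³=21/10

  seg 0: a=-3 b=82/15 c=0 d=-11/30
  seg 1: a=5 b=16/15 c=-11/5 d=11/45
S(1) = 21/10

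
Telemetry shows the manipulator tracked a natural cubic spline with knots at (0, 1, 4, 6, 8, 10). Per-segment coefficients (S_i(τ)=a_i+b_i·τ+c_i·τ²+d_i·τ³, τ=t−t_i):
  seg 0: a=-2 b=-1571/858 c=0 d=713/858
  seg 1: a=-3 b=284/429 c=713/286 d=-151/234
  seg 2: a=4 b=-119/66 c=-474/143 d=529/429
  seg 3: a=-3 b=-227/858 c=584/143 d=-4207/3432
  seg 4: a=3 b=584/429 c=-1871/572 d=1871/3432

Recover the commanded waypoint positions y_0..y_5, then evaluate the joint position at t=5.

y_0 = S_0(0) = a_0 = -2
y_1 = S_1(0) = a_1 = -3
y_2 = S_2(0) = a_2 = 4
y_3 = S_3(0) = a_3 = -3
y_4 = S_4(0) = a_4 = 3
y_5 = S_4(2) = -3
t_q=5 is in segment 2 (τ=1); S_2(τ)=3/26

y_0=-2 y_1=-3 y_2=4 y_3=-3 y_4=3 y_5=-3
S(5) = 3/26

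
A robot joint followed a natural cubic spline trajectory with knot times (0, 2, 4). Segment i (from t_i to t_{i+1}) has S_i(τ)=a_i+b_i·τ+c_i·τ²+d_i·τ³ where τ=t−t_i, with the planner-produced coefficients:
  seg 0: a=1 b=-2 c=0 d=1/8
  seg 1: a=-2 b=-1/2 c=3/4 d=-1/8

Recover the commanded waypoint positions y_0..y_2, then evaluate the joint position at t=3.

y_0=1 y_1=-2 y_2=-1
S(3) = -15/8

y_0 = S_0(0) = a_0 = 1
y_1 = S_1(0) = a_1 = -2
y_2 = S_1(2) = -1
t_q=3 is in segment 1 (τ=1); S_1(τ)=-15/8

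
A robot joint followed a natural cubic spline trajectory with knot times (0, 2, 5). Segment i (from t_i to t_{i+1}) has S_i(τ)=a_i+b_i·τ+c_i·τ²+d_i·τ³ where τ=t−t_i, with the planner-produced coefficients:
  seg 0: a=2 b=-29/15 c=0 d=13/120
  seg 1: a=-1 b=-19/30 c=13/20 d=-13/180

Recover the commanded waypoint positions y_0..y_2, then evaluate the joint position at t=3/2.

y_0=2 y_1=-1 y_2=1
S(3/2) = -171/320

y_0 = S_0(0) = a_0 = 2
y_1 = S_1(0) = a_1 = -1
y_2 = S_1(3) = 1
t_q=3/2 is in segment 0 (τ=3/2); S_0(τ)=-171/320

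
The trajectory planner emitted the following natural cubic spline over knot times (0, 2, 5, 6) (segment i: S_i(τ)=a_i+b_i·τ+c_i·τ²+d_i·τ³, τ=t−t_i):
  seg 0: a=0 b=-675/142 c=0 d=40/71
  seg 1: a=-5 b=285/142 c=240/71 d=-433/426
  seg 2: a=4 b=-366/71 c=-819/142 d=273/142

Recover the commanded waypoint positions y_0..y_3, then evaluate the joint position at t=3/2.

y_0=0 y_1=-5 y_2=4 y_3=-5
S(3/2) = -1485/284

y_0 = S_0(0) = a_0 = 0
y_1 = S_1(0) = a_1 = -5
y_2 = S_2(0) = a_2 = 4
y_3 = S_2(1) = -5
t_q=3/2 is in segment 0 (τ=3/2); S_0(τ)=-1485/284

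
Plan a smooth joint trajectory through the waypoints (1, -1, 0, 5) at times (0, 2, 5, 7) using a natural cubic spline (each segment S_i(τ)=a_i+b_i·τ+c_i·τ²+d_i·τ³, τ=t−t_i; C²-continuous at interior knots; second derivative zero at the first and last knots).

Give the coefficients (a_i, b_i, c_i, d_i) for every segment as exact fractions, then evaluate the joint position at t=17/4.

Δ: Δ0=-1, Δ1=1/3, Δ2=5/2
row 1: diag=10, rhs=8; c'=3/10, d'=4/5
row 2: denom=10−3·3/10=91/10; d'=(13−3·4/5)/(91/10)=106/91
back: M2=106/91
back: M1=4/5−3/10·106/91=41/91
M: M0=0, M1=41/91, M2=106/91, M3=0
seg 0: a=1, c=M0/2=0, d=(M1−M0)/(6·2)=41/1092, b=Δ0−h0·(2M0+M1)/6=-314/273
seg 1: a=-1, c=M1/2=41/182, d=(M2−M1)/(6·3)=5/126, b=Δ1−h1·(2M1+M2)/6=-191/273
seg 2: a=0, c=M2/2=53/91, d=(M3−M2)/(6·2)=-53/546, b=Δ2−h2·(2M2+M3)/6=941/546
t_q=17/4 → seg 1, τ=9/4; S=-1+-191/273·τ+41/182·τ²+5/126·τ³=-11435/11648

  seg 0: a=1 b=-314/273 c=0 d=41/1092
  seg 1: a=-1 b=-191/273 c=41/182 d=5/126
  seg 2: a=0 b=941/546 c=53/91 d=-53/546
S(17/4) = -11435/11648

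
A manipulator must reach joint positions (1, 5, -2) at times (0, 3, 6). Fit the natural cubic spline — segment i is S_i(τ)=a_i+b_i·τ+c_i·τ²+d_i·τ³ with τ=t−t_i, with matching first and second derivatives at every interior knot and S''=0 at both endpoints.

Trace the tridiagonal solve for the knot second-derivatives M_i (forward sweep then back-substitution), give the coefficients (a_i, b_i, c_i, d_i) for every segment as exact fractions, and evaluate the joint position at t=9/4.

  seg 0: a=1 b=9/4 c=0 d=-11/108
  seg 1: a=5 b=-1/2 c=-11/12 d=11/108
S(9/4) = 1255/256

Δ: Δ0=4/3, Δ1=-7/3
row 1: diag=12, rhs=-22; c'=1/4, d'=-11/6
back: M1=-11/6
M: M0=0, M1=-11/6, M2=0
seg 0: a=1, c=M0/2=0, d=(M1−M0)/(6·3)=-11/108, b=Δ0−h0·(2M0+M1)/6=9/4
seg 1: a=5, c=M1/2=-11/12, d=(M2−M1)/(6·3)=11/108, b=Δ1−h1·(2M1+M2)/6=-1/2
t_q=9/4 → seg 0, τ=9/4; S=1+9/4·τ+0·τ²+-11/108·τ³=1255/256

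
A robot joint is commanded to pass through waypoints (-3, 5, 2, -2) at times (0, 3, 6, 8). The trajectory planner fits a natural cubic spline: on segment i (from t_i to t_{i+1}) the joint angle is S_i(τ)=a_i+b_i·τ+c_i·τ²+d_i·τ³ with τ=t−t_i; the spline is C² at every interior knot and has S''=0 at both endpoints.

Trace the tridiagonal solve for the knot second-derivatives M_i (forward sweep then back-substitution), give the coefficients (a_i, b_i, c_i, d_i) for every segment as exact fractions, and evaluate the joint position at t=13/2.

Δ: Δ0=8/3, Δ1=-1, Δ2=-2
row 1: diag=12, rhs=-22; c'=1/4, d'=-11/6
row 2: denom=10−3·1/4=37/4; d'=(-6−3·-11/6)/(37/4)=-2/37
back: M2=-2/37
back: M1=-11/6−1/4·-2/37=-202/111
M: M0=0, M1=-202/111, M2=-2/37, M3=0
seg 0: a=-3, c=M0/2=0, d=(M1−M0)/(6·3)=-101/999, b=Δ0−h0·(2M0+M1)/6=397/111
seg 1: a=5, c=M1/2=-101/111, d=(M2−M1)/(6·3)=98/999, b=Δ1−h1·(2M1+M2)/6=94/111
seg 2: a=2, c=M2/2=-1/37, d=(M3−M2)/(6·2)=1/222, b=Δ2−h2·(2M2+M3)/6=-218/111
t_q=13/2 → seg 2, τ=1/2; S=2+-218/111·τ+-1/37·τ²+1/222·τ³=599/592

  seg 0: a=-3 b=397/111 c=0 d=-101/999
  seg 1: a=5 b=94/111 c=-101/111 d=98/999
  seg 2: a=2 b=-218/111 c=-1/37 d=1/222
S(13/2) = 599/592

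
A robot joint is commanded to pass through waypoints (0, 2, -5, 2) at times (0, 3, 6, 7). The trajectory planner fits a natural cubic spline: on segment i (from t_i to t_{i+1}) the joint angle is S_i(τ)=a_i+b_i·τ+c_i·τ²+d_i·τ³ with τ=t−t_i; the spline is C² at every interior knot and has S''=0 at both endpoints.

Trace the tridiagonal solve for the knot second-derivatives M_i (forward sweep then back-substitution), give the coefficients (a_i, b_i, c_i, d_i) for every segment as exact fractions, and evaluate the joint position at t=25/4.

  seg 0: a=0 b=214/87 c=0 d=-52/261
  seg 1: a=2 b=-254/87 c=-52/29 d=173/261
  seg 2: a=-5 b=367/87 c=121/29 d=-121/87
S(25/4) = -6879/1856

Δ: Δ0=2/3, Δ1=-7/3, Δ2=7
row 1: diag=12, rhs=-18; c'=1/4, d'=-3/2
row 2: denom=8−3·1/4=29/4; d'=(56−3·-3/2)/(29/4)=242/29
back: M2=242/29
back: M1=-3/2−1/4·242/29=-104/29
M: M0=0, M1=-104/29, M2=242/29, M3=0
seg 0: a=0, c=M0/2=0, d=(M1−M0)/(6·3)=-52/261, b=Δ0−h0·(2M0+M1)/6=214/87
seg 1: a=2, c=M1/2=-52/29, d=(M2−M1)/(6·3)=173/261, b=Δ1−h1·(2M1+M2)/6=-254/87
seg 2: a=-5, c=M2/2=121/29, d=(M3−M2)/(6·1)=-121/87, b=Δ2−h2·(2M2+M3)/6=367/87
t_q=25/4 → seg 2, τ=1/4; S=-5+367/87·τ+121/29·τ²+-121/87·τ³=-6879/1856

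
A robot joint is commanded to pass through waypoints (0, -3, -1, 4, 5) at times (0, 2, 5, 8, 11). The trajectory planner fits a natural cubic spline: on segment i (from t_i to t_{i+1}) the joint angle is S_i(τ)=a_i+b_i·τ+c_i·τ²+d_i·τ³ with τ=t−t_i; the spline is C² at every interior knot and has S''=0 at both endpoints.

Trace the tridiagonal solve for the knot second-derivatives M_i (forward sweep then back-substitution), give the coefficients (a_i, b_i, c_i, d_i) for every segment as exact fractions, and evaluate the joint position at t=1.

Δ: Δ0=-3/2, Δ1=2/3, Δ2=5/3, Δ3=1/3
row 1: diag=10, rhs=13; c'=3/10, d'=13/10
row 2: denom=12−3·3/10=111/10; d'=(6−3·13/10)/(111/10)=7/37
row 3: denom=12−3·10/37=414/37; d'=(-8−3·7/37)/(414/37)=-317/414
back: M3=-317/414
back: M2=7/37−10/37·-317/414=82/207
back: M1=13/10−3/10·82/207=163/138
M: M0=0, M1=163/138, M2=82/207, M3=-317/414, M4=0
seg 0: a=0, c=M0/2=0, d=(M1−M0)/(6·2)=163/1656, b=Δ0−h0·(2M0+M1)/6=-392/207
seg 1: a=-3, c=M1/2=163/276, d=(M2−M1)/(6·3)=-325/7452, b=Δ1−h1·(2M1+M2)/6=-295/414
seg 2: a=-1, c=M2/2=41/207, d=(M3−M2)/(6·3)=-481/7452, b=Δ2−h2·(2M2+M3)/6=1369/828
seg 3: a=4, c=M3/2=-317/828, d=(M4−M3)/(6·3)=317/7452, b=Δ3−h3·(2M3+M4)/6=455/414
t_q=1 → seg 0, τ=1; S=0+-392/207·τ+0·τ²+163/1656·τ³=-991/552

  seg 0: a=0 b=-392/207 c=0 d=163/1656
  seg 1: a=-3 b=-295/414 c=163/276 d=-325/7452
  seg 2: a=-1 b=1369/828 c=41/207 d=-481/7452
  seg 3: a=4 b=455/414 c=-317/828 d=317/7452
S(1) = -991/552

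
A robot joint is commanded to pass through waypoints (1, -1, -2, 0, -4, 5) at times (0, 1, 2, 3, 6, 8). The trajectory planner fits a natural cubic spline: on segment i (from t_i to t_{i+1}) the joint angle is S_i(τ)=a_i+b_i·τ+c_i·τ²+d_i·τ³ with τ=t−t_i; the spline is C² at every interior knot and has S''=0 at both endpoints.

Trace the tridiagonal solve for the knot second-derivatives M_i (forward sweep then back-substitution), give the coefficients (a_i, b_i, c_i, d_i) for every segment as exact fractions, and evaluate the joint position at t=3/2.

Δ: Δ0=-2, Δ1=-1, Δ2=2, Δ3=-4/3, Δ4=9/2
row 1: diag=4, rhs=6; c'=1/4, d'=3/2
row 2: denom=4−1·1/4=15/4; d'=(18−1·3/2)/(15/4)=22/5
row 3: denom=8−1·4/15=116/15; d'=(-20−1·22/5)/(116/15)=-183/58
row 4: denom=10−3·45/116=1025/116; d'=(35−3·-183/58)/(1025/116)=5158/1025
back: M4=5158/1025
back: M3=-183/58−45/116·5158/1025=-1047/205
back: M2=22/5−4/15·-1047/205=5906/1025
back: M1=3/2−1/4·5906/1025=61/1025
M: M0=0, M1=61/1025, M2=5906/1025, M3=-1047/205, M4=5158/1025, M5=0
seg 0: a=1, c=M0/2=0, d=(M1−M0)/(6·1)=61/6150, b=Δ0−h0·(2M0+M1)/6=-12361/6150
seg 1: a=-1, c=M1/2=61/2050, d=(M2−M1)/(6·1)=1169/1230, b=Δ1−h1·(2M1+M2)/6=-6089/3075
seg 2: a=-2, c=M2/2=2953/1025, d=(M3−M2)/(6·1)=-11141/6150, b=Δ2−h2·(2M2+M3)/6=5723/6150
seg 3: a=0, c=M3/2=-1047/410, d=(M4−M3)/(6·3)=10393/18450, b=Δ3−h3·(2M3+M4)/6=3868/3075
seg 4: a=-4, c=M4/2=2579/1025, d=(M5−M4)/(6·2)=-2579/6150, b=Δ4−h4·(2M4+M5)/6=7043/6150
t_q=3/2 → seg 1, τ=1/2; S=-1+-6089/3075·τ+61/2050·τ²+1169/1230·τ³=-30567/16400

  seg 0: a=1 b=-12361/6150 c=0 d=61/6150
  seg 1: a=-1 b=-6089/3075 c=61/2050 d=1169/1230
  seg 2: a=-2 b=5723/6150 c=2953/1025 d=-11141/6150
  seg 3: a=0 b=3868/3075 c=-1047/410 d=10393/18450
  seg 4: a=-4 b=7043/6150 c=2579/1025 d=-2579/6150
S(3/2) = -30567/16400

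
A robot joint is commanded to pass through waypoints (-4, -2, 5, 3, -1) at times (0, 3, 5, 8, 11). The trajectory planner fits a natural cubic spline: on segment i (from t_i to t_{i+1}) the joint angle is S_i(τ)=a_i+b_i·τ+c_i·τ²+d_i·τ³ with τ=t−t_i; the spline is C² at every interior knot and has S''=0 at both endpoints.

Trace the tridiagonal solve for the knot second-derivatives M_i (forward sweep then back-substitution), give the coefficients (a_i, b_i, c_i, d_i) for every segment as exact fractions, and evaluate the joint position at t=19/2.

  seg 0: a=-4 b=-349/708 c=0 d=821/6372
  seg 1: a=-2 b=1057/354 c=821/708 d=-213/472
  seg 2: a=5 b=391/177 c=-274/177 d=313/1593
  seg 3: a=3 b=-314/177 c=13/59 d=-13/531
S(19/2) = 355/472

Δ: Δ0=2/3, Δ1=7/2, Δ2=-2/3, Δ3=-4/3
row 1: diag=10, rhs=17; c'=1/5, d'=17/10
row 2: denom=10−2·1/5=48/5; d'=(-25−2·17/10)/(48/5)=-71/24
row 3: denom=12−3·5/16=177/16; d'=(-4−3·-71/24)/(177/16)=26/59
back: M3=26/59
back: M2=-71/24−5/16·26/59=-548/177
back: M1=17/10−1/5·-548/177=821/354
M: M0=0, M1=821/354, M2=-548/177, M3=26/59, M4=0
seg 0: a=-4, c=M0/2=0, d=(M1−M0)/(6·3)=821/6372, b=Δ0−h0·(2M0+M1)/6=-349/708
seg 1: a=-2, c=M1/2=821/708, d=(M2−M1)/(6·2)=-213/472, b=Δ1−h1·(2M1+M2)/6=1057/354
seg 2: a=5, c=M2/2=-274/177, d=(M3−M2)/(6·3)=313/1593, b=Δ2−h2·(2M2+M3)/6=391/177
seg 3: a=3, c=M3/2=13/59, d=(M4−M3)/(6·3)=-13/531, b=Δ3−h3·(2M3+M4)/6=-314/177
t_q=19/2 → seg 3, τ=3/2; S=3+-314/177·τ+13/59·τ²+-13/531·τ³=355/472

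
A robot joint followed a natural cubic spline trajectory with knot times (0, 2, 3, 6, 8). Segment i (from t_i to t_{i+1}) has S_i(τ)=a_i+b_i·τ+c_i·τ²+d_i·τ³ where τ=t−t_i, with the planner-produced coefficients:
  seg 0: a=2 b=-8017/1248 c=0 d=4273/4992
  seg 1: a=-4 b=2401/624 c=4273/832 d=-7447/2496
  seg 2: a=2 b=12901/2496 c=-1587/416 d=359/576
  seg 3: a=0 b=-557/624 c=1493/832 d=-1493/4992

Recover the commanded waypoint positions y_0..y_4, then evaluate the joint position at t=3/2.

y_0=2 y_1=-4 y_2=2 y_3=0 y_4=3
S(3/2) = -63191/13312

y_0 = S_0(0) = a_0 = 2
y_1 = S_1(0) = a_1 = -4
y_2 = S_2(0) = a_2 = 2
y_3 = S_3(0) = a_3 = 0
y_4 = S_3(2) = 3
t_q=3/2 is in segment 0 (τ=3/2); S_0(τ)=-63191/13312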